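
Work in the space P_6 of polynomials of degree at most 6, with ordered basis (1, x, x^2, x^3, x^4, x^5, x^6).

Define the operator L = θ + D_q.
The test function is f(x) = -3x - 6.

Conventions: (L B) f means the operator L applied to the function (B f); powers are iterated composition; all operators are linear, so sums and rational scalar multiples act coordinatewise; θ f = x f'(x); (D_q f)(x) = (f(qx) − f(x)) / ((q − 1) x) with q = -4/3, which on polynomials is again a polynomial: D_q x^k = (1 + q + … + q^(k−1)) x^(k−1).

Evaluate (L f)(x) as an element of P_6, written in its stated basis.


the result is g(x) = -3x - 3

θ f = -3x
D_q f = -3
(θ + D_q) f = -3x - 3


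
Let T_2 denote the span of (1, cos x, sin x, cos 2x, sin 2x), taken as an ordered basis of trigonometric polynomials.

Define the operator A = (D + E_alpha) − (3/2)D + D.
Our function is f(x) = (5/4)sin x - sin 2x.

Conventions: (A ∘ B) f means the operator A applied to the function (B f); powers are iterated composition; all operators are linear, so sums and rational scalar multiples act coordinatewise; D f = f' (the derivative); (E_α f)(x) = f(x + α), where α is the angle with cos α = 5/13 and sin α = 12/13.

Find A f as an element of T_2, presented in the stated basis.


g(x) = (185/104)cos x + (25/52)sin x - (289/169)cos 2x + (119/169)sin 2x

D f = (5/4)cos x - 2cos 2x
E_alpha f = (15/13)cos x + (25/52)sin x - (120/169)cos 2x + (119/169)sin 2x
(D + E_alpha) f = (125/52)cos x + (25/52)sin x - (458/169)cos 2x + (119/169)sin 2x
D f = (5/4)cos x - 2cos 2x
(-(3/2)D) f = -(15/8)cos x + 3cos 2x
D f = (5/4)cos x - 2cos 2x
((D + E_alpha) − (3/2)D + D) f = (185/104)cos x + (25/52)sin x - (289/169)cos 2x + (119/169)sin 2x


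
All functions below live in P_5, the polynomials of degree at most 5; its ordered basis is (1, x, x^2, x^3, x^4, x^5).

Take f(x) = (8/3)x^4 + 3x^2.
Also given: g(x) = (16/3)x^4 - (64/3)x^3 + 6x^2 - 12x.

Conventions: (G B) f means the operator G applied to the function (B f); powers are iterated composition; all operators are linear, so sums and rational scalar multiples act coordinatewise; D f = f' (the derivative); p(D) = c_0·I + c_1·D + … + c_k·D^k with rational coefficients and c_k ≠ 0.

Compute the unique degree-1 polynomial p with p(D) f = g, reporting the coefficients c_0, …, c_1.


c_0 = 2, c_1 = -2

D^0 f = (8/3)x^4 + 3x^2
D^1 f = (32/3)x^3 + 6x
matching coefficients of g against c_0 f + c_1 Df + … from the top degree down determines the c_i
solution: c_0 = 2, c_1 = -2


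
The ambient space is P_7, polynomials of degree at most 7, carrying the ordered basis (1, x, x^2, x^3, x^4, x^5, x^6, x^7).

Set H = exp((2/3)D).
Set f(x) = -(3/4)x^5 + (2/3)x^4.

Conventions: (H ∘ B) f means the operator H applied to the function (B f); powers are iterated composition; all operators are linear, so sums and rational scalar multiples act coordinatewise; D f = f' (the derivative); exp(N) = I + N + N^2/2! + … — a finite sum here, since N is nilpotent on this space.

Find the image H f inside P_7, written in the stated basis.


the result is g(x) = -(3/4)x^5 - (11/6)x^4 - (14/9)x^3 - (4/9)x^2 + (4/81)x + 8/243

order-1 term: -(5/2)x^4 + (16/9)x^3
order-2 term: -(10/3)x^3 + (16/9)x^2
order-3 term: -(20/9)x^2 + (64/81)x
order-4 term: -(20/27)x + 32/243
order-5 term: -8/81
the series for exp((2/3)D) f terminates at order 5
exp((2/3)D) f = -(3/4)x^5 - (11/6)x^4 - (14/9)x^3 - (4/9)x^2 + (4/81)x + 8/243


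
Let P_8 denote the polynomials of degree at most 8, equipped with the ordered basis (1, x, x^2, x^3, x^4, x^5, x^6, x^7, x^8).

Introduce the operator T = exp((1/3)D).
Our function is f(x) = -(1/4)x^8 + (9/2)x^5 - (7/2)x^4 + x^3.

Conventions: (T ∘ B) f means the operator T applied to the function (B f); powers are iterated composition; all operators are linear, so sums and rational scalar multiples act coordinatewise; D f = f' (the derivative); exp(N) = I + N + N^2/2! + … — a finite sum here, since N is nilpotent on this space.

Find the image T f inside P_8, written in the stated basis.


order-1 term: -(2/3)x^7 + (15/2)x^4 - (14/3)x^3 + x^2
order-2 term: -(7/9)x^6 + 5x^3 - (7/3)x^2 + (1/3)x
order-3 term: -(14/27)x^5 + (5/3)x^2 - (14/27)x + 1/27
order-4 term: -(35/162)x^4 + (5/18)x - 7/162
order-5 term: -(14/243)x^3 + 1/54
order-6 term: -(7/729)x^2
order-7 term: -(2/2187)x
order-8 term: -1/26244
the series for exp((1/3)D) f terminates at order 8
exp((1/3)D) f = -(1/4)x^8 - (2/3)x^7 - (7/9)x^6 + (215/54)x^5 + (613/162)x^4 + (310/243)x^3 + (236/729)x^2 + (401/4374)x + 323/26244

the image equals g(x) = -(1/4)x^8 - (2/3)x^7 - (7/9)x^6 + (215/54)x^5 + (613/162)x^4 + (310/243)x^3 + (236/729)x^2 + (401/4374)x + 323/26244


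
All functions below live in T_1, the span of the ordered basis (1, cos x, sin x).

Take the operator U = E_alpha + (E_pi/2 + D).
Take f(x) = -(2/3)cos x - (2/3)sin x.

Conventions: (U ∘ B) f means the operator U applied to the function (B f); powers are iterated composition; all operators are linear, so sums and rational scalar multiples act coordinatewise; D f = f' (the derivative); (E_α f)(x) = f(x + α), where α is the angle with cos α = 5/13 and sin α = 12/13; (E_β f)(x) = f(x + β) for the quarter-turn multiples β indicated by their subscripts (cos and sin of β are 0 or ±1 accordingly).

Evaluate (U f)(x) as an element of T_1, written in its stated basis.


g(x) = -(86/39)cos x + (22/13)sin x

E_alpha f = -(34/39)cos x + (14/39)sin x
E_pi/2 f = -(2/3)cos x + (2/3)sin x
D f = -(2/3)cos x + (2/3)sin x
(E_pi/2 + D) f = -(4/3)cos x + (4/3)sin x
(E_alpha + (E_pi/2 + D)) f = -(86/39)cos x + (22/13)sin x


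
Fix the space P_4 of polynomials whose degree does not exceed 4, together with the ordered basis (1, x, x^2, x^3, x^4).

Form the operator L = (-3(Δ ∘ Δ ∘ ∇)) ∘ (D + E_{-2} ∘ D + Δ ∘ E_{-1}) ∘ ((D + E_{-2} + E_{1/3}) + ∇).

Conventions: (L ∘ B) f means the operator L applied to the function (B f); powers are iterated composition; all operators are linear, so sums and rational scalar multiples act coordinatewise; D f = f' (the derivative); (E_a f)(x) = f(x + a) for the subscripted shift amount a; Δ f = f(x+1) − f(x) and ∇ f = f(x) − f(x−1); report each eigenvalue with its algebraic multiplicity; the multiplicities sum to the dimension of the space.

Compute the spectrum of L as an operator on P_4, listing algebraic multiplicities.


λ = 0 (multiplicity 5)

image of 1: 0
image of x: 0
image of x^2: 0
image of x^3: 0
image of x^4: -432
the matrix is upper triangular; its diagonal is (0, 0, 0, 0, 0)
for a triangular matrix the eigenvalues are the diagonal entries, with algebraic multiplicity their repetition count


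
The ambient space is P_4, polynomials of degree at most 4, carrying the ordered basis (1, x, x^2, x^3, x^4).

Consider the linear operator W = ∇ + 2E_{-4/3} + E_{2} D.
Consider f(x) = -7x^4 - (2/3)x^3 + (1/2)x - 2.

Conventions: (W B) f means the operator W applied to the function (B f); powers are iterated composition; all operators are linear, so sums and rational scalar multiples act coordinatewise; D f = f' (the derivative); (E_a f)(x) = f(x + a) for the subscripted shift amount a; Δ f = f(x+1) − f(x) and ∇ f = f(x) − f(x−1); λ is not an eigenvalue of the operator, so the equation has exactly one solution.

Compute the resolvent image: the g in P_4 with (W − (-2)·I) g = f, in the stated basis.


the result is g(x) = -(7/4)x^4 - (4/3)x^3 + (397/24)x^2 + (1439/54)x - 10595/2592

write g with unknown coordinates in the stated basis and equate coefficients in (W − (-2)·I) g = f
solving from the highest basis element down gives g = -(7/4)x^4 - (4/3)x^3 + (397/24)x^2 + (1439/54)x - 10595/2592
check: W g = -(7/2)x^4 + 2x^3 - (397/12)x^2 - (2851/54)x + 8003/1296
so W g − (-2)·g = -7x^4 - (2/3)x^3 + (1/2)x - 2 = f ✓


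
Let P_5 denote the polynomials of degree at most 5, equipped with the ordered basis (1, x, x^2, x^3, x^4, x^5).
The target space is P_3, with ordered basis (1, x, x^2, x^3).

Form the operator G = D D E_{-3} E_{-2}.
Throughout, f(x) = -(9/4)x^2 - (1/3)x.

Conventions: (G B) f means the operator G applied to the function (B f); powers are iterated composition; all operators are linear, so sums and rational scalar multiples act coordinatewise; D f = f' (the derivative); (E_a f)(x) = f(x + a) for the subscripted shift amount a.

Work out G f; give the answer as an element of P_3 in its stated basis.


the result is g(x) = -9/2

E_{-2} f = -(9/4)x^2 + (26/3)x - 25/3
E_{-3} E_{-2} f = -(9/4)x^2 + (133/6)x - 655/12
D E_{-3} E_{-2} f = -(9/2)x + 133/6
D (D E_{-3}) E_{-2} f = -9/2


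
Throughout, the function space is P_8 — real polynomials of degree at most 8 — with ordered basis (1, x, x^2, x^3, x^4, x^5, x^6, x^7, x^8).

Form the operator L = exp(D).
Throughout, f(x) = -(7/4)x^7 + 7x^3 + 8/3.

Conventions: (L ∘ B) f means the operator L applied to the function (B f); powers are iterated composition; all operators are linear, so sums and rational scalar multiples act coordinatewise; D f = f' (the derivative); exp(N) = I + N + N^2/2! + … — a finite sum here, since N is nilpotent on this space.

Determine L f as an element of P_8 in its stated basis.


order-1 term: -(49/4)x^6 + 21x^2
order-2 term: -(147/4)x^5 + 21x
order-3 term: -(245/4)x^4 + 7
order-4 term: -(245/4)x^3
order-5 term: -(147/4)x^2
order-6 term: -(49/4)x
order-7 term: -7/4
the series for exp(D) f terminates at order 7
exp(D) f = -(7/4)x^7 - (49/4)x^6 - (147/4)x^5 - (245/4)x^4 - (217/4)x^3 - (63/4)x^2 + (35/4)x + 95/12

g(x) = -(7/4)x^7 - (49/4)x^6 - (147/4)x^5 - (245/4)x^4 - (217/4)x^3 - (63/4)x^2 + (35/4)x + 95/12


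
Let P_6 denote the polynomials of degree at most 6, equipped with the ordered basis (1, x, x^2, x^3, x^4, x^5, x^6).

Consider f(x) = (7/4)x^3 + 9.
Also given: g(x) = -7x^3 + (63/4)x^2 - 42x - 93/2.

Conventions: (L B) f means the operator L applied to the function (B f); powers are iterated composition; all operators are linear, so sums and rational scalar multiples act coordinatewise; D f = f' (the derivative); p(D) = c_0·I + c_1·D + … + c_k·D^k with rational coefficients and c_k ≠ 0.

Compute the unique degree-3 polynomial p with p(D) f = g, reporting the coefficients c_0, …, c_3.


D^0 f = (7/4)x^3 + 9
D^1 f = (21/4)x^2
D^2 f = (21/2)x
D^3 f = 21/2
matching coefficients of g against c_0 f + c_1 Df + … from the top degree down determines the c_i
solution: c_0 = -4, c_1 = 3, c_2 = -4, c_3 = -1

c_0 = -4, c_1 = 3, c_2 = -4, c_3 = -1


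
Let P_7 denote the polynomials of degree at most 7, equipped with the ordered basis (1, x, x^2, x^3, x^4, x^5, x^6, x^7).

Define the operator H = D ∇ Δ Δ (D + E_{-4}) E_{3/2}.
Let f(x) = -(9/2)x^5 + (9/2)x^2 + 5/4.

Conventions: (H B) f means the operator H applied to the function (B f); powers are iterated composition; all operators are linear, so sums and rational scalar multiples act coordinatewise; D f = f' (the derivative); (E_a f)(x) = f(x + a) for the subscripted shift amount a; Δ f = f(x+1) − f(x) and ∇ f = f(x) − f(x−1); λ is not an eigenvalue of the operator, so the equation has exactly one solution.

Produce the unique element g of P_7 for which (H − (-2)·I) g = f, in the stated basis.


write g with unknown coordinates in the stated basis and equate coefficients in (H − (-2)·I) g = f
solving from the highest basis element down gives g = -(9/4)x^5 + (9/4)x^2 + 135x - 1075/8
check: H g = -270x + 270
so H g − (-2)·g = -(9/2)x^5 + (9/2)x^2 + 5/4 = f ✓

the result is g(x) = -(9/4)x^5 + (9/4)x^2 + 135x - 1075/8


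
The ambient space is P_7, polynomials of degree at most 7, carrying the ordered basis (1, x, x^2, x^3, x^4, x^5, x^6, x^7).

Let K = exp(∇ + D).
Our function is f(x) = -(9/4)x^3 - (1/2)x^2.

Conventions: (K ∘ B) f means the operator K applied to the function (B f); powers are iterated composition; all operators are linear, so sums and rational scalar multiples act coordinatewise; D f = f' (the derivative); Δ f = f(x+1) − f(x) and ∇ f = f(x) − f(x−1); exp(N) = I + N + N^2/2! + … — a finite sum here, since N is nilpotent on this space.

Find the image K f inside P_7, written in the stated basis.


the image equals g(x) = -(9/4)x^3 - 14x^2 - (89/4)x - 33/4

order-1 term: -(27/2)x^2 + (19/4)x - 7/4
order-2 term: -27x + 23/2
order-3 term: -18
the series for exp(∇ + D) f terminates at order 3
exp(∇ + D) f = -(9/4)x^3 - 14x^2 - (89/4)x - 33/4


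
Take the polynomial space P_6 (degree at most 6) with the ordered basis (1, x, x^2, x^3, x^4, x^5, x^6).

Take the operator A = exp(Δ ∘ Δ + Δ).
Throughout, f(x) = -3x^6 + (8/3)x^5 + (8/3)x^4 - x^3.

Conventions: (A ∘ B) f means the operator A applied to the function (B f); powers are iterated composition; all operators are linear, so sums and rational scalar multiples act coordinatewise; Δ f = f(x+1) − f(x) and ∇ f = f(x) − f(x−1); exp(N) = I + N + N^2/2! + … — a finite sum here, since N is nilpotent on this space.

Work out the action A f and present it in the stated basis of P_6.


order-1 term: -18x^5 - (365/3)x^4 - (988/3)x^3 - (1330/3)x^2 - (877/3)x - 220/3
order-2 term: -45x^4 - (1540/3)x^3 - 2219x^2 - (12911/3)x - 9466/3
order-3 term: -60x^3 - (2350/3)x^2 - (10318/3)x - 15229/3
order-4 term: -45x^2 - (1580/3)x - 4657/3
order-5 term: -18x - 397/3
order-6 term: -3
the series for exp(Δ ∘ Δ + Δ) f terminates at order 6
exp(Δ ∘ Δ + Δ) f = -3x^6 - (46/3)x^5 - 164x^4 - (2711/3)x^3 - (10472/3)x^2 - 8580x - 29978/3

the result is g(x) = -3x^6 - (46/3)x^5 - 164x^4 - (2711/3)x^3 - (10472/3)x^2 - 8580x - 29978/3


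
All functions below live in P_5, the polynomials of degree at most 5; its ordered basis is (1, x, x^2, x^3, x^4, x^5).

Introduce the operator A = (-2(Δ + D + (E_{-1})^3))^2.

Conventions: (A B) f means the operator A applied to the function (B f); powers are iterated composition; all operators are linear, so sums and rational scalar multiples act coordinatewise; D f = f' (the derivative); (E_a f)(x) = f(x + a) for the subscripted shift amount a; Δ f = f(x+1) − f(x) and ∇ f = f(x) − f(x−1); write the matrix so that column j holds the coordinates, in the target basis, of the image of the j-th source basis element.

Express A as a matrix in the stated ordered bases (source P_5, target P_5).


image of 1: 4
image of x: 4x - 8
image of x^2: 4x^2 - 16x + 88
image of x^3: 4x^3 - 24x^2 + 264x - 448
image of x^4: 4x^4 - 32x^3 + 528x^2 - 1792x + 3888
image of x^5: 4x^5 - 40x^4 + 880x^3 - 4480x^2 + 19440x - 26016
each image's coordinates form column j of the matrix

the matrix is [[4, -8, 88, -448, 3888, -26016]; [0, 4, -16, 264, -1792, 19440]; [0, 0, 4, -24, 528, -4480]; [0, 0, 0, 4, -32, 880]; [0, 0, 0, 0, 4, -40]; [0, 0, 0, 0, 0, 4]] (rows listed top to bottom)


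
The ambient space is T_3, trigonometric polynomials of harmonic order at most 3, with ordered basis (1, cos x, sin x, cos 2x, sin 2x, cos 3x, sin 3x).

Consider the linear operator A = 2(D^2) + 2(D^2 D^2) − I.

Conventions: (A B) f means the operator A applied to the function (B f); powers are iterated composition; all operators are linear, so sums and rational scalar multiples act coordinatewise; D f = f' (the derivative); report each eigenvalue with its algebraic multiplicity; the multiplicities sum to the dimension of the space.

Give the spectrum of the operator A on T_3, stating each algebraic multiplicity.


image of 1: -1
image of cos x: -cos x
image of sin x: -sin x
image of cos 2x: 23cos 2x
image of sin 2x: 23sin 2x
image of cos 3x: 143cos 3x
image of sin 3x: 143sin 3x
the matrix is diagonal; its diagonal is (-1, -1, -1, 23, 23, 143, 143)
for a triangular matrix the eigenvalues are the diagonal entries, with algebraic multiplicity their repetition count

λ = -1 (multiplicity 3), λ = 23 (multiplicity 2), λ = 143 (multiplicity 2)


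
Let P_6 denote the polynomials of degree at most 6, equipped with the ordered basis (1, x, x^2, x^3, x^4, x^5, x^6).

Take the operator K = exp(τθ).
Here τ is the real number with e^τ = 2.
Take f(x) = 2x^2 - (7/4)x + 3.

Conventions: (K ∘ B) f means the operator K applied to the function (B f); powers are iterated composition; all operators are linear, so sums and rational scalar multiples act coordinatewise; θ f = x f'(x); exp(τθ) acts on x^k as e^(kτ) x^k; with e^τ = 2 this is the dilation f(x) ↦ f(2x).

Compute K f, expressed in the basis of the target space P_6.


exp(τθ) x^k = e^(kτ) x^k; with e^τ = 2 this sends x^k to 2^k x^k
x ↦ 2 x
x^2 ↦ 4 x^2
applying this coordinatewise to f: exp(τθ) f = 8x^2 - (7/2)x + 3

the image equals g(x) = 8x^2 - (7/2)x + 3


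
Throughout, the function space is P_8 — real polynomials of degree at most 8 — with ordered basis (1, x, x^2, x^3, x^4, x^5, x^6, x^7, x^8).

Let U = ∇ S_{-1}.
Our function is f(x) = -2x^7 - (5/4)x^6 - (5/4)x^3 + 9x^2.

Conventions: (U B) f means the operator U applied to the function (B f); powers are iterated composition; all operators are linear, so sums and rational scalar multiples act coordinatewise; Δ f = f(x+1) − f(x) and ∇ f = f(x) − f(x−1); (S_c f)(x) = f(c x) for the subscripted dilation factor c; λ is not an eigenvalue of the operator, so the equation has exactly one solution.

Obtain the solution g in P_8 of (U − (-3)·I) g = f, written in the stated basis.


write g with unknown coordinates in the stated basis and equate coefficients in (U − (-3)·I) g = f
solving from the highest basis element down gives g = -(2/3)x^7 - (71/36)x^6 + (155/18)x^5 - (355/108)x^4 - (1235/324)x^3 + (550/81)x^2 - (5039/972)x + 233/1458
check: U g = (14/3)x^6 - (155/6)x^5 + (355/36)x^4 + (275/27)x^3 - (307/27)x^2 + (5039/324)x - 233/486
so U g − (-3)·g = -2x^7 - (5/4)x^6 - (5/4)x^3 + 9x^2 = f ✓

g(x) = -(2/3)x^7 - (71/36)x^6 + (155/18)x^5 - (355/108)x^4 - (1235/324)x^3 + (550/81)x^2 - (5039/972)x + 233/1458


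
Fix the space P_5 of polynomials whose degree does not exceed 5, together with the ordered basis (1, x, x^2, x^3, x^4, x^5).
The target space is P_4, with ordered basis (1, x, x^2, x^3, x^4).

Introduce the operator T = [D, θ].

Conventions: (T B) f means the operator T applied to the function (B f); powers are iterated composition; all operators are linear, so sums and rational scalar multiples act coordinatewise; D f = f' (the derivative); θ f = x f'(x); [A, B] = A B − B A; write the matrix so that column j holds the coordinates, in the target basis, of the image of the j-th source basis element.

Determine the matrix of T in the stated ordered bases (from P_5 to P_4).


image of 1: 0
image of x: 1
image of x^2: 2x
image of x^3: 3x^2
image of x^4: 4x^3
image of x^5: 5x^4
each image's coordinates form column j of the matrix

the matrix is [[0, 1, 0, 0, 0, 0]; [0, 0, 2, 0, 0, 0]; [0, 0, 0, 3, 0, 0]; [0, 0, 0, 0, 4, 0]; [0, 0, 0, 0, 0, 5]] (rows listed top to bottom)


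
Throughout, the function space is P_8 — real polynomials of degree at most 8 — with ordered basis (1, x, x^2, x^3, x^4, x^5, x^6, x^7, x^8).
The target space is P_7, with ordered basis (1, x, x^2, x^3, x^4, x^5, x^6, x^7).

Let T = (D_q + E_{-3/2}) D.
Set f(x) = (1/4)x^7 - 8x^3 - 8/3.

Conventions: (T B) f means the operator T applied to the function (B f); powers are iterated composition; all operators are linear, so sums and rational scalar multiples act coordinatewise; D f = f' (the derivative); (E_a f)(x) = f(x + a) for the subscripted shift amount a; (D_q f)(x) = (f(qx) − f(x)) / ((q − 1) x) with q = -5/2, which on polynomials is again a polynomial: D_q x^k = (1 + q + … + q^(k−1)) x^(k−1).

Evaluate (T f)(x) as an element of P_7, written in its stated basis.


g(x) = (7/4)x^6 - (17577/128)x^5 + (945/16)x^4 - (945/8)x^3 + (6969/64)x^2 + (1809/64)x - 8721/256

D f = (7/4)x^6 - 24x^2
D_q D f = -(15561/128)x^5 + 36x
E_{-3/2} D f = (7/4)x^6 - (63/4)x^5 + (945/16)x^4 - (945/8)x^3 + (6969/64)x^2 - (495/64)x - 8721/256
(D_q + E_{-3/2}) D f = (7/4)x^6 - (17577/128)x^5 + (945/16)x^4 - (945/8)x^3 + (6969/64)x^2 + (1809/64)x - 8721/256


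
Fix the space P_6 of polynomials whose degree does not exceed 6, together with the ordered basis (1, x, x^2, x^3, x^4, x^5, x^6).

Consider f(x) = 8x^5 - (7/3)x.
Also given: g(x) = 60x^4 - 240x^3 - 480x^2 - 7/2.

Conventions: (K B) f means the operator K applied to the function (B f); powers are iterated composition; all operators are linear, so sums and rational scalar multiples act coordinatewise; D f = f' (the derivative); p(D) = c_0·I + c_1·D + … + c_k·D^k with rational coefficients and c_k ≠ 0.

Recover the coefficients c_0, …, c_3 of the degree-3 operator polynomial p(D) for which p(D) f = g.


D^0 f = 8x^5 - (7/3)x
D^1 f = 40x^4 - 7/3
D^2 f = 160x^3
D^3 f = 480x^2
matching coefficients of g against c_0 f + c_1 Df + … from the top degree down determines the c_i
solution: c_0 = 0, c_1 = 3/2, c_2 = -3/2, c_3 = -1

p(D) = (3/2)·D − (3/2)·D^2 − D^3, i.e. c_0 = 0, c_1 = 3/2, c_2 = -3/2, c_3 = -1


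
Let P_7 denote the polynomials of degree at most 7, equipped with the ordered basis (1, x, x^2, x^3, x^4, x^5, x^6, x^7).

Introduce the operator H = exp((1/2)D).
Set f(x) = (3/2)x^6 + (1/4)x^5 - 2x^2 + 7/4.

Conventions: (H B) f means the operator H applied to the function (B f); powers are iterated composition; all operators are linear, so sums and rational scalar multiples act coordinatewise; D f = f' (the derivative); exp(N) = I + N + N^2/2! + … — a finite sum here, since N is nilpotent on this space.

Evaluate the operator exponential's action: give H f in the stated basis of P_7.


order-1 term: (9/2)x^5 + (5/8)x^4 - 2x
order-2 term: (45/8)x^4 + (5/8)x^3 - 1/2
order-3 term: (15/4)x^3 + (5/16)x^2
order-4 term: (45/32)x^2 + (5/64)x
order-5 term: (9/32)x + 1/128
order-6 term: 3/128
the series for exp((1/2)D) f terminates at order 6
exp((1/2)D) f = (3/2)x^6 + (19/4)x^5 + (25/4)x^4 + (35/8)x^3 - (9/32)x^2 - (105/64)x + 41/32

the image equals g(x) = (3/2)x^6 + (19/4)x^5 + (25/4)x^4 + (35/8)x^3 - (9/32)x^2 - (105/64)x + 41/32


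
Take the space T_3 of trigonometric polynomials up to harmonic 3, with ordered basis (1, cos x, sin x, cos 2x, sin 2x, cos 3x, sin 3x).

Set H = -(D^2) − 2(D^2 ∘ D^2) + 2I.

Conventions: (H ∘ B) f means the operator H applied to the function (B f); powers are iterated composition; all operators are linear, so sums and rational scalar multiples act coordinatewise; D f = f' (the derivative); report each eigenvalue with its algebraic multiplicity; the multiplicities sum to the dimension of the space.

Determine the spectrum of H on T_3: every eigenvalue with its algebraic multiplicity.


image of 1: 2
image of cos x: cos x
image of sin x: sin x
image of cos 2x: -26cos 2x
image of sin 2x: -26sin 2x
image of cos 3x: -151cos 3x
image of sin 3x: -151sin 3x
the matrix is diagonal; its diagonal is (2, 1, 1, -26, -26, -151, -151)
for a triangular matrix the eigenvalues are the diagonal entries, with algebraic multiplicity their repetition count

λ = -151 (multiplicity 2), λ = -26 (multiplicity 2), λ = 1 (multiplicity 2), λ = 2 (multiplicity 1)


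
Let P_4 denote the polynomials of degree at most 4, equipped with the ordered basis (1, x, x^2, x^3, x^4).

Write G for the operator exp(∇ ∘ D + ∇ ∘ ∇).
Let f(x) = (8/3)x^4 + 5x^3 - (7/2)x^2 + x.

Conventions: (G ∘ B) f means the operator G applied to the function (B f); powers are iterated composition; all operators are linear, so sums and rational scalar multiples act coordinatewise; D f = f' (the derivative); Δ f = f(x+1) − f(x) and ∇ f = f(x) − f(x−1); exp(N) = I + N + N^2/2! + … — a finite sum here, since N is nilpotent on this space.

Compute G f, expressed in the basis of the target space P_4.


order-1 term: 64x^2 - 36x - 11
order-2 term: 128
the series for exp(∇ ∘ D + ∇ ∘ ∇) f terminates at order 2
exp(∇ ∘ D + ∇ ∘ ∇) f = (8/3)x^4 + 5x^3 + (121/2)x^2 - 35x + 117

g(x) = (8/3)x^4 + 5x^3 + (121/2)x^2 - 35x + 117


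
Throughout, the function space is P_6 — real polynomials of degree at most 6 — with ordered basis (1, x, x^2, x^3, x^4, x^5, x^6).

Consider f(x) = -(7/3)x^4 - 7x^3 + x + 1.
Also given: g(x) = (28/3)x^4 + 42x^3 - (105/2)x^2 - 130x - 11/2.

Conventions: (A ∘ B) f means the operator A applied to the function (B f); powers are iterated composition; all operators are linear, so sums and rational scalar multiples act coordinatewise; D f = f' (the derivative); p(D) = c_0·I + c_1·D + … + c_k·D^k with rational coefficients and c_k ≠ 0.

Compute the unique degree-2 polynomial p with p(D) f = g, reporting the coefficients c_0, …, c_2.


D^0 f = -(7/3)x^4 - 7x^3 + x + 1
D^1 f = -(28/3)x^3 - 21x^2 + 1
D^2 f = -28x^2 - 42x
matching coefficients of g against c_0 f + c_1 Df + … from the top degree down determines the c_i
solution: c_0 = -4, c_1 = -3/2, c_2 = 3

c_0 = -4, c_1 = -3/2, c_2 = 3


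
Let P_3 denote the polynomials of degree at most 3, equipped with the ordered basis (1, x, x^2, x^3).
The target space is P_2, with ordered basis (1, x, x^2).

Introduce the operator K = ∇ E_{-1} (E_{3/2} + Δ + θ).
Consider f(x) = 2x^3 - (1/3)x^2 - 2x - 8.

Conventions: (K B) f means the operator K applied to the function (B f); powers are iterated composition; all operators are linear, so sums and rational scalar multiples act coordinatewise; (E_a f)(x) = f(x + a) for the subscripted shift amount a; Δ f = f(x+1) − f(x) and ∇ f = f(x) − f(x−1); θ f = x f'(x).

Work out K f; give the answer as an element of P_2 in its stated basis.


the result is g(x) = 24x^2 - 44x + 167/6

E_{3/2} f = 2x^3 + (26/3)x^2 + (21/2)x - 5
Δ f = 6x^2 + (16/3)x - 1/3
θ f = 6x^3 - (2/3)x^2 - 2x
(E_{3/2} + Δ + θ) f = 8x^3 + 14x^2 + (83/6)x - 16/3
E_{-1} (E_{3/2} + Δ + θ) f = 8x^3 - 10x^2 + (59/6)x - 79/6
∇ E_{-1} (E_{3/2} + Δ + θ) f = 24x^2 - 44x + 167/6


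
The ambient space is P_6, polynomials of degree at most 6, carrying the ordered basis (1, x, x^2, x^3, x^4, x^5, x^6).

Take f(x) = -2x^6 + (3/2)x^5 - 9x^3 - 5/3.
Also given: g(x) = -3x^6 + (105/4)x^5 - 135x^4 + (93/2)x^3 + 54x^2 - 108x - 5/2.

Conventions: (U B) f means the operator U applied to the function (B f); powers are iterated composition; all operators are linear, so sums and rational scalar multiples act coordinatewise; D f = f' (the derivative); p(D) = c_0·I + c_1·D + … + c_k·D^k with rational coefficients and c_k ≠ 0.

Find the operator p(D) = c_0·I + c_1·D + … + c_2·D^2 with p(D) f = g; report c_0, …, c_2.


c_0 = 3/2, c_1 = -2, c_2 = 2

D^0 f = -2x^6 + (3/2)x^5 - 9x^3 - 5/3
D^1 f = -12x^5 + (15/2)x^4 - 27x^2
D^2 f = -60x^4 + 30x^3 - 54x
matching coefficients of g against c_0 f + c_1 Df + … from the top degree down determines the c_i
solution: c_0 = 3/2, c_1 = -2, c_2 = 2


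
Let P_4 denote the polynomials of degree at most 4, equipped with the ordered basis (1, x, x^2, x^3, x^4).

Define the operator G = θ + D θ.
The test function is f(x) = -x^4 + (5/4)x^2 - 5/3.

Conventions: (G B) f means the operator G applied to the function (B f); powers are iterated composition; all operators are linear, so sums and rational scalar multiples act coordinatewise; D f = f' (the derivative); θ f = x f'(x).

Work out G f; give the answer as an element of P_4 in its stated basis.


θ f = -4x^4 + (5/2)x^2
θ f = -4x^4 + (5/2)x^2
D θ f = -16x^3 + 5x
(θ + D θ) f = -4x^4 - 16x^3 + (5/2)x^2 + 5x

g(x) = -4x^4 - 16x^3 + (5/2)x^2 + 5x


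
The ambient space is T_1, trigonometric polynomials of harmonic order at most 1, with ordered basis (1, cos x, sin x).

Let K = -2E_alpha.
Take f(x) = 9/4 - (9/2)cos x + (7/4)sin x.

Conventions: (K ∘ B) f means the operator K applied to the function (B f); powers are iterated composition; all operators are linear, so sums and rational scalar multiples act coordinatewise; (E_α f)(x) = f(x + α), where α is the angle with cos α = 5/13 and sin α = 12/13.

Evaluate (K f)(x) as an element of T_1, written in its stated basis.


E_alpha f = 9/4 - (3/26)cos x + (251/52)sin x
(-2E_alpha) f = -9/2 + (3/13)cos x - (251/26)sin x

the result is g(x) = -9/2 + (3/13)cos x - (251/26)sin x


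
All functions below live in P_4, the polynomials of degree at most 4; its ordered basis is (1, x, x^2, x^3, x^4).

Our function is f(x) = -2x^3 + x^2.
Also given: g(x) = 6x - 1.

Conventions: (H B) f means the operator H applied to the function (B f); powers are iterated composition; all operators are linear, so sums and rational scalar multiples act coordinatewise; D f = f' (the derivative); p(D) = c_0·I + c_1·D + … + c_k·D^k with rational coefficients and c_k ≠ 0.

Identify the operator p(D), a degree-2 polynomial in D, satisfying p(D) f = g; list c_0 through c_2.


c_0 = 0, c_1 = 0, c_2 = -1/2

D^0 f = -2x^3 + x^2
D^1 f = -6x^2 + 2x
D^2 f = -12x + 2
matching coefficients of g against c_0 f + c_1 Df + … from the top degree down determines the c_i
solution: c_0 = 0, c_1 = 0, c_2 = -1/2


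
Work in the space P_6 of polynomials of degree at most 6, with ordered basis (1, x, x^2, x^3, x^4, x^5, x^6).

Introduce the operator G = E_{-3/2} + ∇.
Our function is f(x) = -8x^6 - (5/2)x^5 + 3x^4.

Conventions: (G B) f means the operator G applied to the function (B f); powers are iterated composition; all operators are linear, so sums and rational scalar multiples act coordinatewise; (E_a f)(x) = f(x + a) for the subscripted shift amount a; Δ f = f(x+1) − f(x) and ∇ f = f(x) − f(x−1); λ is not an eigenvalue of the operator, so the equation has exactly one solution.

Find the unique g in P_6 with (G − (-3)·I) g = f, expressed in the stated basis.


write g with unknown coordinates in the stated basis and equate coefficients in (G − (-3)·I) g = f
solving from the highest basis element down gives g = -2x^6 - (17/8)x^5 + (563/64)x^4 - (1627/128)x^3 - (3491/1024)x^2 + (94071/4096)x - 355627/32768
check: G g = -2x^6 + (31/8)x^5 - (1497/64)x^4 + (4881/128)x^3 + (10473/1024)x^2 - (282213/4096)x + 1066881/32768
so G g − (-3)·g = -8x^6 - (5/2)x^5 + 3x^4 = f ✓

the image equals g(x) = -2x^6 - (17/8)x^5 + (563/64)x^4 - (1627/128)x^3 - (3491/1024)x^2 + (94071/4096)x - 355627/32768


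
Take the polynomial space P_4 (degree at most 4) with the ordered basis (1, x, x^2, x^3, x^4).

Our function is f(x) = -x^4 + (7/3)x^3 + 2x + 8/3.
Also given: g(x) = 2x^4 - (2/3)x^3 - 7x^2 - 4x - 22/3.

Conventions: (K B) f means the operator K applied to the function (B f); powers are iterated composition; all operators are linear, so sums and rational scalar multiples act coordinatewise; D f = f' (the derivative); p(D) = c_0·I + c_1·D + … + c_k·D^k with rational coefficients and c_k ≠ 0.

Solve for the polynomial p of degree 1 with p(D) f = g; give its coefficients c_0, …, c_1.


D^0 f = -x^4 + (7/3)x^3 + 2x + 8/3
D^1 f = -4x^3 + 7x^2 + 2
matching coefficients of g against c_0 f + c_1 Df + … from the top degree down determines the c_i
solution: c_0 = -2, c_1 = -1

c_0 = -2, c_1 = -1


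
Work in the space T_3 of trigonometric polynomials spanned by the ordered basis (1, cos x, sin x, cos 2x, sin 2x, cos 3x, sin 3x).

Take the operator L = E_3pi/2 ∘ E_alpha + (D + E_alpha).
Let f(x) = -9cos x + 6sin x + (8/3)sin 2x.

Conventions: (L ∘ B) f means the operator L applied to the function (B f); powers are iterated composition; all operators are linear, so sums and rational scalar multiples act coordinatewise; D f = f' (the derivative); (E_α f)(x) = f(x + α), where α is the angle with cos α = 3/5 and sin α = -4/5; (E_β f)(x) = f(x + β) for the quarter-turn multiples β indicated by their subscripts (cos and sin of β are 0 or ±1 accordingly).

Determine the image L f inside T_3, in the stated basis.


the image equals g(x) = -(3/5)cos x - (24/5)sin x + (16/3)cos 2x

E_alpha f = -(51/5)cos x - (18/5)sin x - (64/25)cos 2x - (56/75)sin 2x
E_3pi/2 E_alpha f = (18/5)cos x - (51/5)sin x + (64/25)cos 2x + (56/75)sin 2x
D f = 6cos x + 9sin x + (16/3)cos 2x
E_alpha f = -(51/5)cos x - (18/5)sin x - (64/25)cos 2x - (56/75)sin 2x
(D + E_alpha) f = -(21/5)cos x + (27/5)sin x + (208/75)cos 2x - (56/75)sin 2x
(E_3pi/2 ∘ E_alpha + (D + E_alpha)) f = -(3/5)cos x - (24/5)sin x + (16/3)cos 2x


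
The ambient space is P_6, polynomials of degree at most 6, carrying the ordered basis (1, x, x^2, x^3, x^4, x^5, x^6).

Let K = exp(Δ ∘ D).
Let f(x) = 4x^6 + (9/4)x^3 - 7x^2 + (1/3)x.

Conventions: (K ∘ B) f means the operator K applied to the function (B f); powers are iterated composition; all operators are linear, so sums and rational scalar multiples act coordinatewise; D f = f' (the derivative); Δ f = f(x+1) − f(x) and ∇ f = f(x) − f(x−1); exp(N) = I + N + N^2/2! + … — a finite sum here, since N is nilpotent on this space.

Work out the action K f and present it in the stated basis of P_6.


order-1 term: 120x^4 + 240x^3 + 240x^2 + (267/2)x + 67/4
order-2 term: 720x^2 + 1440x + 840
order-3 term: 480
the series for exp(Δ ∘ D) f terminates at order 3
exp(Δ ∘ D) f = 4x^6 + 120x^4 + (969/4)x^3 + 953x^2 + (9443/6)x + 5347/4

g(x) = 4x^6 + 120x^4 + (969/4)x^3 + 953x^2 + (9443/6)x + 5347/4


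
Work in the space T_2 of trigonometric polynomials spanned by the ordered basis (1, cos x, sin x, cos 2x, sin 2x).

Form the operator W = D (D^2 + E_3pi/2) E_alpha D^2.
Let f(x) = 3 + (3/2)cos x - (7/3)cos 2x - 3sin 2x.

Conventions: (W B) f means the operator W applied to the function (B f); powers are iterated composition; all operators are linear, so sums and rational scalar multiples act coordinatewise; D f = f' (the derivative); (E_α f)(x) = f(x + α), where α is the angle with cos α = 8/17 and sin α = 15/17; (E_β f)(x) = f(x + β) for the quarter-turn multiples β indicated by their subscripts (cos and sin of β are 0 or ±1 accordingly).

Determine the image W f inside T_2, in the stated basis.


D f = -(3/2)sin x - 6cos 2x + (14/3)sin 2x
D D f = -(3/2)cos x + (28/3)cos 2x + 12sin 2x
E_alpha D^2 f = -(12/17)cos x + (45/34)sin x + (4132/867)cos 2x - (4172/289)sin 2x
D (E_alpha D^2) f = (45/34)cos x + (12/17)sin x - (8344/289)cos 2x - (8264/867)sin 2x
D D (E_alpha D^2) f = (12/17)cos x - (45/34)sin x - (16528/867)cos 2x + (16688/289)sin 2x
E_3pi/2 (E_alpha D^2) f = -(45/34)cos x - (12/17)sin x - (4132/867)cos 2x + (4172/289)sin 2x
(D^2 + E_3pi/2) (E_alpha D^2) f = -(21/34)cos x - (69/34)sin x - (20660/867)cos 2x + (20860/289)sin 2x
D (D^2 + E_3pi/2) (E_alpha D^2) f = -(69/34)cos x + (21/34)sin x + (41720/289)cos 2x + (41320/867)sin 2x

the image equals g(x) = -(69/34)cos x + (21/34)sin x + (41720/289)cos 2x + (41320/867)sin 2x


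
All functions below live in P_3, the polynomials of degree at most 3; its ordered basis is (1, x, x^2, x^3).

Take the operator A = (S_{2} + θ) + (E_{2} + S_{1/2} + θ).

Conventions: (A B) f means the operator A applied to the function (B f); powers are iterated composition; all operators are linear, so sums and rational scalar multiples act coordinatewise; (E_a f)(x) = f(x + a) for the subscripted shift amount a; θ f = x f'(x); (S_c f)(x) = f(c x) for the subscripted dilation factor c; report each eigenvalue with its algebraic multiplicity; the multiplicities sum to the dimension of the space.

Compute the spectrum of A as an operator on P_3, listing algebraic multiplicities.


image of 1: 3
image of x: (11/2)x + 2
image of x^2: (37/4)x^2 + 4x + 4
image of x^3: (121/8)x^3 + 6x^2 + 12x + 8
the matrix is upper triangular; its diagonal is (3, 11/2, 37/4, 121/8)
for a triangular matrix the eigenvalues are the diagonal entries, with algebraic multiplicity their repetition count

λ = 3 (multiplicity 1), λ = 11/2 (multiplicity 1), λ = 37/4 (multiplicity 1), λ = 121/8 (multiplicity 1)


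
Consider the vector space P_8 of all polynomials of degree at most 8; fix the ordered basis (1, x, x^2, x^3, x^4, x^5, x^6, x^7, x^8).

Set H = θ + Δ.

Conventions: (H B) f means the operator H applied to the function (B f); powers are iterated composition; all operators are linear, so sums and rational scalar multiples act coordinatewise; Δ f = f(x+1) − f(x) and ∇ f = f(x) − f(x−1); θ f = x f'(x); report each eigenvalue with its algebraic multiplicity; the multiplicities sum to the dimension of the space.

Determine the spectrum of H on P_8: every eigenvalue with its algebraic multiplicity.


image of 1: 0
image of x: x + 1
image of x^2: 2x^2 + 2x + 1
image of x^3: 3x^3 + 3x^2 + 3x + 1
image of x^4: 4x^4 + 4x^3 + 6x^2 + 4x + 1
image of x^5: 5x^5 + 5x^4 + 10x^3 + 10x^2 + 5x + 1
image of x^6: 6x^6 + 6x^5 + 15x^4 + 20x^3 + 15x^2 + 6x + 1
image of x^7: 7x^7 + 7x^6 + 21x^5 + 35x^4 + 35x^3 + 21x^2 + 7x + 1
image of x^8: 8x^8 + 8x^7 + 28x^6 + 56x^5 + 70x^4 + 56x^3 + 28x^2 + 8x + 1
the matrix is upper triangular; its diagonal is (0, 1, 2, 3, 4, 5, 6, 7, 8)
for a triangular matrix the eigenvalues are the diagonal entries, with algebraic multiplicity their repetition count

λ = 0 (multiplicity 1), λ = 1 (multiplicity 1), λ = 2 (multiplicity 1), λ = 3 (multiplicity 1), λ = 4 (multiplicity 1), λ = 5 (multiplicity 1), λ = 6 (multiplicity 1), λ = 7 (multiplicity 1), λ = 8 (multiplicity 1)


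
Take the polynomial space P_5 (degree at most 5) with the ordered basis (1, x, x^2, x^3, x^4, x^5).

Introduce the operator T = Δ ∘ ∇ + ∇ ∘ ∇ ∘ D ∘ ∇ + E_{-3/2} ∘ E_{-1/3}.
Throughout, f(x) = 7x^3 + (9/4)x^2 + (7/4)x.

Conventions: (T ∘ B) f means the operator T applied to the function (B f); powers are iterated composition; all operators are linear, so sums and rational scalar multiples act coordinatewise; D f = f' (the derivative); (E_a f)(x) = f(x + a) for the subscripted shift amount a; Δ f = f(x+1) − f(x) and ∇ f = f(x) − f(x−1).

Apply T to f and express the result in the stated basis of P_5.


the image equals g(x) = 7x^3 - (145/4)x^2 + (1273/12)x - 14809/432

∇ f = 21x^2 - (33/2)x + 13/2
Δ ∇ f = 42x + 9/2
∇ f = 21x^2 - (33/2)x + 13/2
D ∇ f = 42x - 33/2
∇ D ∇ f = 42
∇ (∇ ∘ D ∘ ∇) f = 0
E_{-1/3} f = 7x^3 - (19/4)x^2 + (31/12)x - 16/27
E_{-3/2} E_{-1/3} f = 7x^3 - (145/4)x^2 + (769/12)x - 16753/432
(Δ ∘ ∇ + ∇ ∘ ∇ ∘ D ∘ ∇ + E_{-3/2} ∘ E_{-1/3}) f = 7x^3 - (145/4)x^2 + (1273/12)x - 14809/432


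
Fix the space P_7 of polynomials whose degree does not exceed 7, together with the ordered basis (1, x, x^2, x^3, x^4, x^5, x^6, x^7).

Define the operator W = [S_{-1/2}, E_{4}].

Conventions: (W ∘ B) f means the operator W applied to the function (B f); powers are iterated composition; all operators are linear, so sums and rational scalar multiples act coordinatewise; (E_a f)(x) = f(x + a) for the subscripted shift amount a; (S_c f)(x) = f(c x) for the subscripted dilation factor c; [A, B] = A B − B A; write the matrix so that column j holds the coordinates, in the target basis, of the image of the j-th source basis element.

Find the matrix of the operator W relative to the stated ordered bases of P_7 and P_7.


image of 1: 0
image of x: 6
image of x^2: -6x + 12
image of x^3: (9/2)x^2 - 18x + 72
image of x^4: -3x^3 + 18x^2 - 144x + 240
image of x^5: (15/8)x^4 - 15x^3 + 180x^2 - 600x + 1056
image of x^6: -(9/8)x^5 + (45/4)x^4 - 180x^3 + 900x^2 - 3168x + 4032
image of x^7: (21/32)x^6 - (63/8)x^5 + (315/2)x^4 - 1050x^3 + 5544x^2 - 14112x + 16512
each image's coordinates form column j of the matrix

the matrix is [[0, 6, 12, 72, 240, 1056, 4032, 16512]; [0, 0, -6, -18, -144, -600, -3168, -14112]; [0, 0, 0, 9/2, 18, 180, 900, 5544]; [0, 0, 0, 0, -3, -15, -180, -1050]; [0, 0, 0, 0, 0, 15/8, 45/4, 315/2]; [0, 0, 0, 0, 0, 0, -9/8, -63/8]; [0, 0, 0, 0, 0, 0, 0, 21/32]; [0, 0, 0, 0, 0, 0, 0, 0]] (rows listed top to bottom)


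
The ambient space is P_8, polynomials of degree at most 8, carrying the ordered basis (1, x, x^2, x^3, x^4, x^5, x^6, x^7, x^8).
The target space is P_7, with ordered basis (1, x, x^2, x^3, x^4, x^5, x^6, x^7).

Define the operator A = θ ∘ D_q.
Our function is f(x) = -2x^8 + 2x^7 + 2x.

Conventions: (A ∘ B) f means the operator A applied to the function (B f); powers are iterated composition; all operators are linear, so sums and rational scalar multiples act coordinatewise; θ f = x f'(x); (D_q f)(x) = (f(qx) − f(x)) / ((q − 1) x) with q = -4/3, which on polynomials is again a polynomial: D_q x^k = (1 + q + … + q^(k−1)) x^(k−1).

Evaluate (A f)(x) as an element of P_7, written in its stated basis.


g(x) = (117950/2187)x^7 + (10612/243)x^6

D_q f = (16850/2187)x^7 + (5306/729)x^6 + 2
θ D_q f = (117950/2187)x^7 + (10612/243)x^6
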